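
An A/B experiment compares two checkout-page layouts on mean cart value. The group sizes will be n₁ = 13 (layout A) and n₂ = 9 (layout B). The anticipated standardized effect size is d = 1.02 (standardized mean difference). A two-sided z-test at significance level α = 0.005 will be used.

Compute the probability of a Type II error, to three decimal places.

Noncentrality parameter: δ = d / √(1/n₁ + 1/n₂) = 1.02 / √(1/13 + 1/9) = 2.3522
Critical value for a two-sided test at α = 0.005: z_{α/2} = 2.807.
Power = Φ(δ − 2.807) + Φ(−δ − 2.807) = Φ(-0.455) + Φ(-5.159) = 0.3246 + 0.0000 = 0.3246.
Type II error: β = 1 − power = 1 − 0.3246 = 0.6754.

β ≈ 0.675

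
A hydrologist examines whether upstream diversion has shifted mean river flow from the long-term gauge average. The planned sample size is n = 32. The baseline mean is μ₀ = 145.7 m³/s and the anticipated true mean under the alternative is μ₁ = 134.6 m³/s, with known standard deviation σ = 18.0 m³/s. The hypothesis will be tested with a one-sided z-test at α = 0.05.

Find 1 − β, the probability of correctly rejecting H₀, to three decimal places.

Power ≈ 0.967

Standardized effect: d = |μ₁ − μ₀| / σ = |134.6 − 145.7| / 18.0 = 0.6167
Noncentrality parameter: δ = d·√n = 0.6167 × √32 = 3.4884
Critical value for a one-sided test at α = 0.05: z_α = 1.645.
Power = P(Z > 1.645 − δ) = Φ(1.844) = 0.9674.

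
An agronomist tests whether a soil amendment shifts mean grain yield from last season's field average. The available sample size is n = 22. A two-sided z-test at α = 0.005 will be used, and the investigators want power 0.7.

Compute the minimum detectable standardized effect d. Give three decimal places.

Required noncentrality: δ = z_{0.0025} + z_{0.30} = 2.807 + 0.524 = 3.331.
(Lower-tail contribution to power is negligible for δ > 0.)
δ = d·√n ⇒ d = δ/√n = 3.331/√22 = 0.7103.

d ≈ 0.710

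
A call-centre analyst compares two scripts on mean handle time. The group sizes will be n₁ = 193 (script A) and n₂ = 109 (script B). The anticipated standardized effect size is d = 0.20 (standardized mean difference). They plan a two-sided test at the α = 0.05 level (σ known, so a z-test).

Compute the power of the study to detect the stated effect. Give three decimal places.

Power ≈ 0.386

Noncentrality parameter: δ = d / √(1/n₁ + 1/n₂) = 0.20 / √(1/193 + 1/109) = 1.6692
Critical value for a two-sided test at α = 0.05: z_{α/2} = 1.960.
Power = Φ(δ − 1.960) + Φ(−δ − 1.960) = Φ(-0.291) + Φ(-3.629) = 0.3856 + 0.0001 = 0.3858.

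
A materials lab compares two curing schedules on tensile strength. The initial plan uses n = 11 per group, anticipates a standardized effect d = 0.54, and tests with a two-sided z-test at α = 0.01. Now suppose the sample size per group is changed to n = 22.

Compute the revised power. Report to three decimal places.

Power ≈ 0.216

With n = 22 per group: δ = d·√(n/2) = 0.54 × √(22/2) = 1.7910. Critical value z_{0.005} = 2.576.
Revised power = Φ(δ − 2.576) + Φ(−δ − 2.576) = Φ(-0.785) + Φ(-4.367) = 0.2163 + 0.0000 = 0.2163.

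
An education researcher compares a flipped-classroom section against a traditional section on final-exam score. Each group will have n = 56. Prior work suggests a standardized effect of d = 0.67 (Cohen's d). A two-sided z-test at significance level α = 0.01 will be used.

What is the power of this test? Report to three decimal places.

Noncentrality parameter: δ = d·√(n/2) = 0.67 × √(56/2) = 3.5453
Two-sided α = 0.01 → critical value z_{0.005} = 2.576.
Power = Φ(δ − 2.576) + Φ(−δ − 2.576) = Φ(0.969) + Φ(-6.121) = 0.8338 + 0.0000 = 0.8338.

Power ≈ 0.834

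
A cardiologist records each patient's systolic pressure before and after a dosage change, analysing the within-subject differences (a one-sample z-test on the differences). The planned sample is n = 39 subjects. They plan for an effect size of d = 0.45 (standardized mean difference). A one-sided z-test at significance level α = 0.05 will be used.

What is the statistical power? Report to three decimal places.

Noncentrality parameter: δ = d·√n = 0.45 × √39 = 2.8102
Critical value for a one-sided test at α = 0.05: z_α = 1.645.
Power = Φ(δ − 1.645) = Φ(1.165) = 0.8781.

Power ≈ 0.878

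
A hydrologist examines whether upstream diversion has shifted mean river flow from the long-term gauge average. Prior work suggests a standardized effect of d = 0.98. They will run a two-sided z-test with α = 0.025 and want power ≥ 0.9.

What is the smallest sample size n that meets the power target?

n = 13

For power 0.9 need Φ(δ − z_{0.0125}) = 0.9, so δ = z_{0.0125} + z_{0.10} = 2.241 + 1.282 = 3.523.
(The Φ(−δ − z_{α/2}) term is vanishingly small for δ > 0 and is dropped in the standard sample-size formula.)
δ = d·√n ⇒ n = (δ/d)² = (3.523 / 0.98)² = 12.92.
Rounding up, n = 13.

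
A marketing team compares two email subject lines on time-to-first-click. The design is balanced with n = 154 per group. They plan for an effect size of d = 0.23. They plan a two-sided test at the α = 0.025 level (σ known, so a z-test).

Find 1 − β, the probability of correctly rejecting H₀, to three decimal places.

Noncentrality parameter: δ = d·√(n/2) = 0.23 × √(154/2) = 2.0182
Two-sided α = 0.025 → critical value z_{0.0125} = 2.241.
Power = Φ(δ − 2.241) + Φ(−δ − 2.241) = Φ(-0.223) + Φ(-4.260) = 0.4117 + 0.0000 = 0.4117.

Power ≈ 0.412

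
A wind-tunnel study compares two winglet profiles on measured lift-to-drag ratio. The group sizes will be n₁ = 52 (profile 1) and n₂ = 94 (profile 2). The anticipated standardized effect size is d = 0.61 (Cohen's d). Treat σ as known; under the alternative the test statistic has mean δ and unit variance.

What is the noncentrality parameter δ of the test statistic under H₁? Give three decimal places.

δ ≈ 3.530

The noncentrality parameter scales effect size by the design's sample-size factor: δ = d / √(1/n₁ + 1/n₂) = 0.61 / √(1/52 + 1/94) = 3.5295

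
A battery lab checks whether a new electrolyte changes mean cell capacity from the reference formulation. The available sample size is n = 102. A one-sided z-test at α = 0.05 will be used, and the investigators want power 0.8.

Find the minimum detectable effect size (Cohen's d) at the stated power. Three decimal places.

d ≈ 0.246

Need Φ(δ − 1.645) = 0.8, so δ = 1.645 + 0.842 = 2.486.
δ = d·√n ⇒ d = δ/√n = 2.486/√102 = 0.2462.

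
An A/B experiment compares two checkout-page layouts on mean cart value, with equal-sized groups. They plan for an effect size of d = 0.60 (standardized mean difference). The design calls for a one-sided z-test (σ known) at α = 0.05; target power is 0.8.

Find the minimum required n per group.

Set Φ(δ − 1.645) = 0.8; then δ − 1.645 = Φ⁻¹(0.8) = 0.842, giving δ = 2.486.
δ = d·√(n/2) ⇒ n = 2(δ/d)² = 2 × (2.486 / 0.60)² = 34.35.
Rounding up, n = 35 per group.

n = 35 per group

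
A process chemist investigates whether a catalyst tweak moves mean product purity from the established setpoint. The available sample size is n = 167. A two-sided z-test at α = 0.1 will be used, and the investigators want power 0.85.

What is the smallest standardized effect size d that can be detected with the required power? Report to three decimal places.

d ≈ 0.207

Required noncentrality: δ = z_{0.05} + z_{0.15} = 1.645 + 1.036 = 2.681.
(The second rejection-region term Φ(−δ − z_{α/2}) is negligible and dropped.)
δ = d·√n ⇒ d = δ/√n = 2.681/√167 = 0.2075.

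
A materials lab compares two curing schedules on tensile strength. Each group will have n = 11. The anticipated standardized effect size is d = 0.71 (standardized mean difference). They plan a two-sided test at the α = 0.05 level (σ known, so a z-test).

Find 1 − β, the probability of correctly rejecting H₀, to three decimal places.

Noncentrality parameter: δ = d·√(n/2) = 0.71 × √(11/2) = 1.6651
Two-sided α = 0.05 → critical value z_{0.025} = 1.960.
Power = Φ(δ − 1.960) + Φ(−δ − 1.960) = Φ(-0.295) + Φ(-3.625) = 0.3840 + 0.0001 = 0.3842.

Power ≈ 0.384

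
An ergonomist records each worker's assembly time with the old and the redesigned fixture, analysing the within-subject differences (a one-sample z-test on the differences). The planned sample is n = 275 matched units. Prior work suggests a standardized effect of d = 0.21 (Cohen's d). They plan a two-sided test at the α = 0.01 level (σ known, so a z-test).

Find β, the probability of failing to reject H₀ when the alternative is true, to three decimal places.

β ≈ 0.182

Noncentrality parameter: δ = d·√n = 0.21 × √275 = 3.4825
Two-sided α = 0.01 → critical value z_{0.005} = 2.576.
Power = Φ(δ − 2.576) + Φ(−δ − 2.576) = Φ(0.907) + Φ(-6.058) = 0.8177 + 0.0000 = 0.8177.
Type II error: β = 1 − power = 1 − 0.8177 = 0.1823.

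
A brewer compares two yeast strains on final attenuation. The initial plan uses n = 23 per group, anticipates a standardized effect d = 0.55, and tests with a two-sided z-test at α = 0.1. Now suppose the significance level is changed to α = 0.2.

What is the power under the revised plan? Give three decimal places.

Power ≈ 0.721

δ = d·√(n/2) = 0.55 × √(23/2) = 1.8651 (unchanged). New critical value: z_{0.1} = 1.282.
Revised power = Φ(δ − 1.282) + Φ(−δ − 1.282) = Φ(0.584) + Φ(-3.147) = 0.7203 + 0.0008 = 0.7211.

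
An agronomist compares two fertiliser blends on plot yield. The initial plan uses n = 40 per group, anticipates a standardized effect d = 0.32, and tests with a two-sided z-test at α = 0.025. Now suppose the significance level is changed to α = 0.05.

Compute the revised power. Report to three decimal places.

δ = d·√(n/2) = 0.32 × √(40/2) = 1.4311 (unchanged). New critical value: z_{0.025} = 1.960.
Revised power = Φ(δ − 1.960) + Φ(−δ − 1.960) = Φ(-0.529) + Φ(-3.391) = 0.2984 + 0.0003 = 0.2988.

Power ≈ 0.299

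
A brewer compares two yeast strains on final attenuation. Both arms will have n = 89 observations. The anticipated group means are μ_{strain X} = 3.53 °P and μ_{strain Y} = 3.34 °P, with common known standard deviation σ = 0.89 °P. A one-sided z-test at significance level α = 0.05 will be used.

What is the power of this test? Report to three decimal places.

Standardized effect: d = |μ_{strain X} − μ_{strain Y}| / σ = |3.53 − 3.34| / 0.89 = 0.2135
Noncentrality parameter: δ = d·√(n/2) = 0.2135 × √(89/2) = 1.4241
One-sided α = 0.05 → critical value z_{0.05} = 1.645.
Power = P(Z > 1.645 − δ) = Φ(-0.221) = 0.4126.

Power ≈ 0.413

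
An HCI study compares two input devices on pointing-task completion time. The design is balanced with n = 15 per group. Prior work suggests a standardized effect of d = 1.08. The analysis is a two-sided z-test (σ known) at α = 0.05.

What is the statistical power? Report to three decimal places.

Power ≈ 0.841

Noncentrality parameter: λ = d·√(n/2) = 1.08 × √(15/2) = 2.9577
Two-sided α = 0.05 → critical value z_{0.025} = 1.960.
Power = Φ(λ − 1.960) + Φ(−λ − 1.960) = Φ(0.998) + Φ(-4.918) = 0.8408 + 0.0000 = 0.8408.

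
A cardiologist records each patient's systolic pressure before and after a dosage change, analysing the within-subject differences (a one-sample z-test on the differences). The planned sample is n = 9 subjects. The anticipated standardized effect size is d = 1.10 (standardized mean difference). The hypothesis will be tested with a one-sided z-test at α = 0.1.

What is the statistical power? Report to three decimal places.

Power ≈ 0.978

Noncentrality parameter: δ = d·√n = 1.10 × √9 = 3.3000
Critical value for a one-sided test at α = 0.1: z_α = 1.282.
Power = P(Z > 1.282 − δ) = Φ(2.018) = 0.9782.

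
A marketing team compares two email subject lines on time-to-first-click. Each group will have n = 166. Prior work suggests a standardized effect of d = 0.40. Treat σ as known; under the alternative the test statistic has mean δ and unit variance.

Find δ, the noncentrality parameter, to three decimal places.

δ = d·√(n/2) = 0.40 × √(166/2) = 3.6442

δ ≈ 3.644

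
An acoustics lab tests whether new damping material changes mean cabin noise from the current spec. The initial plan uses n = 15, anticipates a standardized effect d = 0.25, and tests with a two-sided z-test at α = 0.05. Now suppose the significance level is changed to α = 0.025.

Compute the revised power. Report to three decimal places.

Power ≈ 0.102

δ = d·√n = 0.25 × √15 = 0.9682 (unchanged). New critical value: z_{0.0125} = 2.241.
Revised power = Φ(δ − 2.241) + Φ(−δ − 2.241) = Φ(-1.273) + Φ(-3.210) = 0.1015 + 0.0007 = 0.1021.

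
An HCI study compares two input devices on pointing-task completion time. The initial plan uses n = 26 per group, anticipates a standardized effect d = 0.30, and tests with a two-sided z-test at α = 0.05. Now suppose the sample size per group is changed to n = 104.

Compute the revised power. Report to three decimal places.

With n = 104 per group: δ = d·√(n/2) = 0.30 × √(104/2) = 2.1633. Critical value z_{0.025} = 1.960.
Revised power = Φ(δ − 1.960) + Φ(−δ − 1.960) = Φ(0.203) + Φ(-4.123) = 0.5806 + 0.0000 = 0.5806.

Power ≈ 0.581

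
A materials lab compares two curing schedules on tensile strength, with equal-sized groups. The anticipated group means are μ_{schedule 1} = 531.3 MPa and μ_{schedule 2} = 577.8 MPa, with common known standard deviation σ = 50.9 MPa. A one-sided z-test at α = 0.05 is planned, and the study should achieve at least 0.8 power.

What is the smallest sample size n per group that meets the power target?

n = 15 per group

Standardized effect: d = |μ_{schedule 1} − μ_{schedule 2}| / σ = |531.3 − 577.8| / 50.9 = 0.9136
For power 0.8 need Φ(δ − z_{0.05}) = 0.8, so δ = z_{0.05} + z_{0.20} = 1.645 + 0.842 = 2.486.
δ = d·√(n/2) ⇒ n = 2(δ/d)² = 2 × (2.486 / 0.9136)² = 14.82.
Round up to the next whole unit.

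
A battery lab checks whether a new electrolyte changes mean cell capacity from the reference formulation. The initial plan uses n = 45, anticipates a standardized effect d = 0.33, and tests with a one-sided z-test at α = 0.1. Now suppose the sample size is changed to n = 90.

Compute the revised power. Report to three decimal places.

Power ≈ 0.968

With n = 90: δ = d·√n = 0.33 × √90 = 3.1307. Critical value z_{0.1} = 1.282.
Revised power = P(Z > 1.282 − δ) = Φ(1.849) = 0.9678.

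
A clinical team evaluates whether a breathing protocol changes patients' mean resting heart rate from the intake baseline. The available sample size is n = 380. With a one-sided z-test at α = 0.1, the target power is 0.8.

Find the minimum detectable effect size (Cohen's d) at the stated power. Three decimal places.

Required noncentrality: δ = z_{0.1} + z_{0.20} = 1.282 + 0.842 = 2.123.
δ = d·√n ⇒ d = δ/√n = 2.123/√380 = 0.1089.

d ≈ 0.109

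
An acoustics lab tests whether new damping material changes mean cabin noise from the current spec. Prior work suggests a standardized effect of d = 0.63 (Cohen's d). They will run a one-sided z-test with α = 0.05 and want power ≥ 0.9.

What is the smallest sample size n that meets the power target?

n = 22

For power 0.9 need Φ(δ − z_{0.05}) = 0.9, so δ = z_{0.05} + z_{0.10} = 1.645 + 1.282 = 2.926.
δ = d·√n ⇒ n = (δ/d)² = (2.926 / 0.63)² = 21.58.
Round up to the next whole unit.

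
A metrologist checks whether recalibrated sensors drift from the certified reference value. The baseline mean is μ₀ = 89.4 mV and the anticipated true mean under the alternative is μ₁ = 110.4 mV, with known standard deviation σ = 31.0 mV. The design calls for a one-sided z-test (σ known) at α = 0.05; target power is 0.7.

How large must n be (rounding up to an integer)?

Standardized effect: d = |μ₁ − μ₀| / σ = |110.4 − 89.4| / 31.0 = 0.6774
For power 0.7 need Φ(δ − z_{0.05}) = 0.7, so δ = z_{0.05} + z_{0.30} = 1.645 + 0.524 = 2.169.
δ = d·√n ⇒ n = (δ/d)² = (2.169 / 0.6774)² = 10.25.
Rounding up, n = 11.

n = 11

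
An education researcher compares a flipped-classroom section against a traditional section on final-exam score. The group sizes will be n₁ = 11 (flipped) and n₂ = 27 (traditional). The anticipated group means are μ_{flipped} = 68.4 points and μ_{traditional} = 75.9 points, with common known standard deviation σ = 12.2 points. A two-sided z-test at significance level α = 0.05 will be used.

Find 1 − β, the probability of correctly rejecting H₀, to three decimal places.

Standardized effect: d = |μ_{flipped} − μ_{traditional}| / σ = |68.4 − 75.9| / 12.2 = 0.6148
Noncentrality parameter: δ = d / √(1/n₁ + 1/n₂) = 0.6148 / √(1/11 + 1/27) = 1.7187
Critical value for a two-sided test at α = 0.05: z_{α/2} = 1.960.
Power = Φ(δ − 1.960) + Φ(−δ − 1.960) = Φ(-0.241) + Φ(-3.679) = 0.4047 + 0.0001 = 0.4048.

Power ≈ 0.405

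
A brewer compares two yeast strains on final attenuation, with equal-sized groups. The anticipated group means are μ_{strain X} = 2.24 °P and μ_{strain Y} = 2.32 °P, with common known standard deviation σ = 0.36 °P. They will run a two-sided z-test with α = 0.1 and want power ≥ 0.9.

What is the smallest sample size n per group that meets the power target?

Standardized effect: d = |μ_{strain X} − μ_{strain Y}| / σ = |2.24 − 2.32| / 0.36 = 0.2222
For power 0.9 need Φ(δ − z_{0.05}) = 0.9, so δ = z_{0.05} + z_{0.10} = 1.645 + 1.282 = 2.926.
(Ignoring the negligible lower-tail rejection probability gives the usual closed-form inversion.)
δ = d·√(n/2) ⇒ n = 2(δ/d)² = 2 × (2.926 / 0.2222)² = 346.84.
Rounding up, n = 347 per group.

n = 347 per group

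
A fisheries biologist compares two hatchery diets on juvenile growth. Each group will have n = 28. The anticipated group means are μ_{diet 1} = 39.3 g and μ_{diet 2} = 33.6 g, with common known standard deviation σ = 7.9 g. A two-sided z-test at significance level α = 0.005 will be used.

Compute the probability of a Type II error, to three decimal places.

Standardized effect: d = |μ_{diet 1} − μ_{diet 2}| / σ = |39.3 − 33.6| / 7.9 = 0.7215
Noncentrality parameter: δ = d·√(n/2) = 0.7215 × √(28/2) = 2.6997
Critical value for a two-sided test at α = 0.005: z_{α/2} = 2.807.
Power = Φ(δ − 2.807) + Φ(−δ − 2.807) = Φ(-0.107) + Φ(-5.507) = 0.4573 + 0.0000 = 0.4573.
Type II error: β = 1 − power = 1 − 0.4573 = 0.5427.

β ≈ 0.543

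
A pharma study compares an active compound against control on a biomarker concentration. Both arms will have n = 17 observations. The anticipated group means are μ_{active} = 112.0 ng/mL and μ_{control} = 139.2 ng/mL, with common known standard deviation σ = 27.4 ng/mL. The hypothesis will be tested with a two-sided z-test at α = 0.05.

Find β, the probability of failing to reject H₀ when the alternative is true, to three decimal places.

β ≈ 0.175

Standardized effect: d = |μ_{active} − μ_{control}| / σ = |112.0 − 139.2| / 27.4 = 0.9927
Noncentrality parameter: λ = d·√(n/2) = 0.9927 × √(17/2) = 2.8942
Critical value for a two-sided test at α = 0.05: z_{α/2} = 1.960.
Power = Φ(λ − 1.960) + Φ(−λ − 1.960) = Φ(0.934) + Φ(-4.854) = 0.8249 + 0.0000 = 0.8249.
Type II error: β = 1 − power = 1 − 0.8249 = 0.1751.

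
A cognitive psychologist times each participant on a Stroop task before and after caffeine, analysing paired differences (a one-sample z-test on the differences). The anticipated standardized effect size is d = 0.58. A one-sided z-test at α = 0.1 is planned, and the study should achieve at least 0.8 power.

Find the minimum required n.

Set Φ(δ − 1.282) = 0.8; then δ − 1.282 = Φ⁻¹(0.8) = 0.842, giving δ = 2.123.
δ = d·√n ⇒ n = (δ/d)² = (2.123 / 0.58)² = 13.40.
Round up to the next whole unit.

n = 14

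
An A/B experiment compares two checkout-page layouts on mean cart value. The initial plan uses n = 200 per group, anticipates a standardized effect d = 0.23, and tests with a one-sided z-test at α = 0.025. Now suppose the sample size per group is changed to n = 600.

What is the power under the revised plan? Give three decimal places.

With n = 600 per group: δ = d·√(n/2) = 0.23 × √(600/2) = 3.9837. Critical value z_{0.025} = 1.960.
Revised power = P(Z > 1.960 − δ) = Φ(2.024) = 0.9785.

Power ≈ 0.979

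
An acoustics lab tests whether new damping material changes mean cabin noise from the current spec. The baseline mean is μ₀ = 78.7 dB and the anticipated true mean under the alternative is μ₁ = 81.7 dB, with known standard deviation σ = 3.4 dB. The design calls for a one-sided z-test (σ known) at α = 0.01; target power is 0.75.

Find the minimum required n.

n = 12

Standardized effect: d = |μ₁ − μ₀| / σ = |81.7 − 78.7| / 3.4 = 0.8824
Set Φ(δ − 2.326) = 0.75; then δ − 2.326 = Φ⁻¹(0.75) = 0.674, giving δ = 3.001.
δ = d·√n ⇒ n = (δ/d)² = (3.001 / 0.8824)² = 11.57.
Round up to the next whole unit.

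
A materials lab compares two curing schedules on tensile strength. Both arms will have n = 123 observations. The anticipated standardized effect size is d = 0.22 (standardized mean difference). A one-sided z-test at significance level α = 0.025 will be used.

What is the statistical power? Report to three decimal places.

Power ≈ 0.407

Noncentrality parameter: δ = d·√(n/2) = 0.22 × √(123/2) = 1.7253
Critical value for a one-sided test at α = 0.025: z_α = 1.960.
Power = Φ(δ − 1.960) = Φ(-0.235) = 0.4072.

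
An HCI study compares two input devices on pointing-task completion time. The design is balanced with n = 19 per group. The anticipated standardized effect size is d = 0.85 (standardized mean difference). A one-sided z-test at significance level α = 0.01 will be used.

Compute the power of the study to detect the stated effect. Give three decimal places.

Noncentrality parameter: δ = d·√(n/2) = 0.85 × √(19/2) = 2.6199
One-sided α = 0.01 → critical value z_{0.01} = 2.326.
Power = P(Z > 2.326 − δ) = Φ(0.294) = 0.6154.

Power ≈ 0.615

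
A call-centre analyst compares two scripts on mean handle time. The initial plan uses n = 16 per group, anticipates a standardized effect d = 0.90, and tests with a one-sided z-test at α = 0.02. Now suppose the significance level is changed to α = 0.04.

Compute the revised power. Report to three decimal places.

δ = d·√(n/2) = 0.90 × √(16/2) = 2.5456 (unchanged). New critical value: z_{0.04} = 1.751.
Revised power = P(Z > 1.751 − δ) = Φ(0.795) = 0.7867.

Power ≈ 0.787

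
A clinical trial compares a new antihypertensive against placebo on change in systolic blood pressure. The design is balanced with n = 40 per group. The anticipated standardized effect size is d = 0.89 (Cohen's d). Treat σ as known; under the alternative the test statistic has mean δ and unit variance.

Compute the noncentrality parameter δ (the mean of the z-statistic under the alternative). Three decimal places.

δ = d·√(n/2) = 0.89 × √(40/2) = 3.9802

δ ≈ 3.980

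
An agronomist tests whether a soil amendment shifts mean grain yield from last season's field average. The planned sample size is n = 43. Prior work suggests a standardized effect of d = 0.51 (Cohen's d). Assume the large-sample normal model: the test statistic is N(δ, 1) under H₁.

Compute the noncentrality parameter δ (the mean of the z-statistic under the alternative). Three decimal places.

δ ≈ 3.344

The noncentrality parameter scales effect size by the design's sample-size factor: δ = d·√n = 0.51 × √43 = 3.3443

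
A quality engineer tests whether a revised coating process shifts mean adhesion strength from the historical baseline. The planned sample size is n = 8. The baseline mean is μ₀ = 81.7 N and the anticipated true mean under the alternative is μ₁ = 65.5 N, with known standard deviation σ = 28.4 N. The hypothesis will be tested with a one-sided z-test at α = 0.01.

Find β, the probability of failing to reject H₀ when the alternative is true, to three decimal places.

Standardized effect: d = |μ₁ − μ₀| / σ = |65.5 − 81.7| / 28.4 = 0.5704
Noncentrality parameter: δ = d·√n = 0.5704 × √8 = 1.6134
One-sided α = 0.01 → critical value z_{0.01} = 2.326.
Power = Φ(δ − 2.326) = Φ(-0.713) = 0.2379.
Type II error: β = 1 − power = 1 − 0.2379 = 0.7621.

β ≈ 0.762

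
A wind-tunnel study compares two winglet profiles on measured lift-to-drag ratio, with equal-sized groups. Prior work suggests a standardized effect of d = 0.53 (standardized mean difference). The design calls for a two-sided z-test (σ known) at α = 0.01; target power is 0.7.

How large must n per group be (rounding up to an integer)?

Set Φ(δ − 2.576) = 0.7; then δ − 2.576 = Φ⁻¹(0.7) = 0.524, giving δ = 3.100.
(The Φ(−δ − z_{α/2}) term is vanishingly small for δ > 0 and is dropped in the standard sample-size formula.)
δ = d·√(n/2) ⇒ n = 2(δ/d)² = 2 × (3.100 / 0.53)² = 68.43.
Round up to the next whole unit.

n = 69 per group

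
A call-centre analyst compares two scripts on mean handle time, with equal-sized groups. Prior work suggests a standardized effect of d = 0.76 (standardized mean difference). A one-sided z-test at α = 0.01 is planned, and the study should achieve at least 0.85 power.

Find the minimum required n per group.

n = 40 per group

Set Φ(δ − 2.326) = 0.85; then δ − 2.326 = Φ⁻¹(0.85) = 1.036, giving δ = 3.363.
δ = d·√(n/2) ⇒ n = 2(δ/d)² = 2 × (3.363 / 0.76)² = 39.16.
Rounding up, n = 40 per group.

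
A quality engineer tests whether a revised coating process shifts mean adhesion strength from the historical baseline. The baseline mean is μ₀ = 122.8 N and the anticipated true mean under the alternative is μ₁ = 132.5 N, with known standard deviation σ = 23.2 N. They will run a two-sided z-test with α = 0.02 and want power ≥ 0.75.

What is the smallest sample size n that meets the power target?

Standardized effect: d = |μ₁ − μ₀| / σ = |132.5 − 122.8| / 23.2 = 0.4181
Set Φ(δ − 2.326) = 0.75; then δ − 2.326 = Φ⁻¹(0.75) = 0.674, giving δ = 3.001.
(The Φ(−δ − z_{α/2}) term is vanishingly small for δ > 0 and is dropped in the standard sample-size formula.)
δ = d·√n ⇒ n = (δ/d)² = (3.001 / 0.4181)² = 51.51.
Rounding up, n = 52.

n = 52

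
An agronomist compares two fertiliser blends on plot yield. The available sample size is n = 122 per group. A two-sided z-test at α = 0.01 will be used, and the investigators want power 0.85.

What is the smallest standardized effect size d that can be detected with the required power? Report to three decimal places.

d ≈ 0.463

Need Φ(δ − 2.576) = 0.85, so δ = 2.576 + 1.036 = 3.612.
(The second rejection-region term Φ(−δ − z_{α/2}) is negligible and dropped.)
δ = d·√(n/2) ⇒ d = δ/√(n/2) = 3.612/√(122/2) = 0.4625.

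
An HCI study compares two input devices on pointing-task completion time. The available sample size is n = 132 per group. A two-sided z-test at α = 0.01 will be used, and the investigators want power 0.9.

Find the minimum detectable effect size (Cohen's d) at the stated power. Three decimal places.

Required noncentrality: δ = z_{0.005} + z_{0.10} = 2.576 + 1.282 = 3.857.
(Lower-tail contribution to power is negligible for δ > 0.)
δ = d·√(n/2) ⇒ d = δ/√(n/2) = 3.857/√(132/2) = 0.4748.

d ≈ 0.475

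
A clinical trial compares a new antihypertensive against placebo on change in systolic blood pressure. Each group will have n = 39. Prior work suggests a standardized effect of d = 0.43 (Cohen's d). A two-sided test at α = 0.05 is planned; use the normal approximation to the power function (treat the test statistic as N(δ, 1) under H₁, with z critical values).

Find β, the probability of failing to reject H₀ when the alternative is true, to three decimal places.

β ≈ 0.524

Noncentrality parameter: λ = d·√(n/2) = 0.43 × √(39/2) = 1.8988
Two-sided α = 0.05 → critical value z_{0.025} = 1.960.
Power = Φ(λ − 1.960) + Φ(−λ − 1.960) = Φ(-0.061) + Φ(-3.859) = 0.4756 + 0.0001 = 0.4757.
Type II error: β = 1 − power = 1 − 0.4757 = 0.5243.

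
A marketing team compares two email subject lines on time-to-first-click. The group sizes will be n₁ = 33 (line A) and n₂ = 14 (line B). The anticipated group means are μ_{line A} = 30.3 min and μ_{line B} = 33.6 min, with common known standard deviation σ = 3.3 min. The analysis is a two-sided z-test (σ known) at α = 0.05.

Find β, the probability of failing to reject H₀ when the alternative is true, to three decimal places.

Standardized effect: d = |μ_{line A} − μ_{line B}| / σ = |30.3 − 33.6| / 3.3 = 1.0000
Noncentrality parameter: δ = d / √(1/n₁ + 1/n₂) = 1.0000 / √(1/33 + 1/14) = 3.1352
Critical value for a two-sided test at α = 0.05: z_{α/2} = 1.960.
Power = Φ(δ − 1.960) + Φ(−δ − 1.960) = Φ(1.175) + Φ(-5.095) = 0.8801 + 0.0000 = 0.8801.
Type II error: β = 1 − power = 1 − 0.8801 = 0.1199.

β ≈ 0.120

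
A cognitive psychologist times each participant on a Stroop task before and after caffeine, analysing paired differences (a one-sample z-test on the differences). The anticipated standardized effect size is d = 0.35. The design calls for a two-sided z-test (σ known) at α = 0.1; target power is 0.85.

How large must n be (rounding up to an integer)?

Set Φ(δ − 1.645) = 0.85; then δ − 1.645 = Φ⁻¹(0.85) = 1.036, giving δ = 2.681.
(The Φ(−δ − z_{α/2}) term is vanishingly small for δ > 0 and is dropped in the standard sample-size formula.)
δ = d·√n ⇒ n = (δ/d)² = (2.681 / 0.35)² = 58.69.
Round up to the next whole unit.

n = 59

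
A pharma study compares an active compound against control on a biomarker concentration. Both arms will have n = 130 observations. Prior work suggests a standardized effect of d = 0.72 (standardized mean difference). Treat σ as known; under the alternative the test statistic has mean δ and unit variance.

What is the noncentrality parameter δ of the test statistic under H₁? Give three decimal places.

δ ≈ 5.805

The noncentrality parameter scales effect size by the design's sample-size factor: δ = d·√(n/2) = 0.72 × √(130/2) = 5.8048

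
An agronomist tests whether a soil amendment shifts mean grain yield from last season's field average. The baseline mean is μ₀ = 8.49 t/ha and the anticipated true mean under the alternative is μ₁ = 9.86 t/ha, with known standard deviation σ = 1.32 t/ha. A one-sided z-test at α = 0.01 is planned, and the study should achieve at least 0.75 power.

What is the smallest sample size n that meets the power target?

n = 9

Standardized effect: d = |μ₁ − μ₀| / σ = |9.86 − 8.49| / 1.32 = 1.0379
For power 0.75 need Φ(δ − z_{0.01}) = 0.75, so δ = z_{0.01} + z_{0.25} = 2.326 + 0.674 = 3.001.
δ = d·√n ⇒ n = (δ/d)² = (3.001 / 1.0379)² = 8.36.
Round up to the next whole unit.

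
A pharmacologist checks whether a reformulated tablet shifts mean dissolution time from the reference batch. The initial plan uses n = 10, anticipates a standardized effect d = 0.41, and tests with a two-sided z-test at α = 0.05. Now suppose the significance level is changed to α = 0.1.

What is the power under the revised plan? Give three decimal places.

Power ≈ 0.365

δ = d·√n = 0.41 × √10 = 1.2965 (unchanged). New critical value: z_{0.05} = 1.645.
Revised power = Φ(δ − 1.645) + Φ(−δ − 1.645) = Φ(-0.348) + Φ(-2.941) = 0.3638 + 0.0016 = 0.3654.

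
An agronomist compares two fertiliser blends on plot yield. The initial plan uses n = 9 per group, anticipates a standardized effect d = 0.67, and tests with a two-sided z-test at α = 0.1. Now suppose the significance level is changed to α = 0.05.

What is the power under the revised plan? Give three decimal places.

Power ≈ 0.295

δ = d·√(n/2) = 0.67 × √(9/2) = 1.4213 (unchanged). New critical value: z_{0.025} = 1.960.
Revised power = Φ(δ − 1.960) + Φ(−δ − 1.960) = Φ(-0.539) + Φ(-3.381) = 0.2951 + 0.0004 = 0.2954.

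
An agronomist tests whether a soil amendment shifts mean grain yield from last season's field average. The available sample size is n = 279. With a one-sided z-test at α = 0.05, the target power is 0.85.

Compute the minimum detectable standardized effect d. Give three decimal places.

Required noncentrality: δ = z_{0.05} + z_{0.15} = 1.645 + 1.036 = 2.681.
δ = d·√n ⇒ d = δ/√n = 2.681/√279 = 0.1605.

d ≈ 0.161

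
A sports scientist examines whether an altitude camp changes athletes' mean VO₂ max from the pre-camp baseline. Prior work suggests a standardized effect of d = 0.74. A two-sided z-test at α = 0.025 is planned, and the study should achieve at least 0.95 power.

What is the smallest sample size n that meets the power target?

For power 0.95 need Φ(δ − z_{0.0125}) = 0.95, so δ = z_{0.0125} + z_{0.05} = 2.241 + 1.645 = 3.886.
(The Φ(−δ − z_{α/2}) term is vanishingly small for δ > 0 and is dropped in the standard sample-size formula.)
δ = d·√n ⇒ n = (δ/d)² = (3.886 / 0.74)² = 27.58.
Rounding up, n = 28.

n = 28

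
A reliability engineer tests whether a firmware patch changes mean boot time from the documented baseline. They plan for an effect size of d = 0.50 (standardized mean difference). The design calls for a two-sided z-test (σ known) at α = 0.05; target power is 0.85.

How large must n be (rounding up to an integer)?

n = 36

Set Φ(δ − 1.960) = 0.85; then δ − 1.960 = Φ⁻¹(0.85) = 1.036, giving δ = 2.996.
(The Φ(−δ − z_{α/2}) term is vanishingly small for δ > 0 and is dropped in the standard sample-size formula.)
δ = d·√n ⇒ n = (δ/d)² = (2.996 / 0.50)² = 35.91.
Round up to the next whole unit.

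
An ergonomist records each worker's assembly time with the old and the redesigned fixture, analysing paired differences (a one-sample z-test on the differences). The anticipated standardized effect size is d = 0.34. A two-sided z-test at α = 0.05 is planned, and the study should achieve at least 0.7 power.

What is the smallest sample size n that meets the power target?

Set Φ(δ − 1.960) = 0.7; then δ − 1.960 = Φ⁻¹(0.7) = 0.524, giving δ = 2.484.
(Ignoring the negligible lower-tail rejection probability gives the usual closed-form inversion.)
δ = d·√n ⇒ n = (δ/d)² = (2.484 / 0.34)² = 53.39.
Rounding up, n = 54.

n = 54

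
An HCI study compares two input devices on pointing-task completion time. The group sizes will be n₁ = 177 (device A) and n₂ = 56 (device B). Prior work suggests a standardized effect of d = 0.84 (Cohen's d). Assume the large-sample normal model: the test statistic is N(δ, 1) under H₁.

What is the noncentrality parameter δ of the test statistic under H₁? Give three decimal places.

δ ≈ 5.479

δ = d / √(1/n₁ + 1/n₂) = 0.84 / √(1/177 + 1/56) = 5.4788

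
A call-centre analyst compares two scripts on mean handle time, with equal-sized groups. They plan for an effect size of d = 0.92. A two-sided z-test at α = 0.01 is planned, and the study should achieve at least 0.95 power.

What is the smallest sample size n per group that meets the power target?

n = 43 per group

For power 0.95 need Φ(δ − z_{0.005}) = 0.95, so δ = z_{0.005} + z_{0.05} = 2.576 + 1.645 = 4.221.
(The Φ(−δ − z_{α/2}) term is vanishingly small for δ > 0 and is dropped in the standard sample-size formula.)
δ = d·√(n/2) ⇒ n = 2(δ/d)² = 2 × (4.221 / 0.92)² = 42.09.
Rounding up, n = 43 per group.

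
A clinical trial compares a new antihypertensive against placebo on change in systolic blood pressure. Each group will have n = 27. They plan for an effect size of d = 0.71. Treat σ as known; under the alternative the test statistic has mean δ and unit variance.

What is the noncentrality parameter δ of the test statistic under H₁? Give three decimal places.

The noncentrality parameter scales effect size by the design's sample-size factor: δ = d·√(n/2) = 0.71 × √(27/2) = 2.6087

δ ≈ 2.609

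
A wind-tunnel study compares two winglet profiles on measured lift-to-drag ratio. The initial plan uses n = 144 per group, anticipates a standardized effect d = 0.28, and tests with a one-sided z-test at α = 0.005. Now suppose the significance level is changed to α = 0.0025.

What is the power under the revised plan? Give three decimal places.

Power ≈ 0.333

δ = d·√(n/2) = 0.28 × √(144/2) = 2.3759 (unchanged). New critical value: z_{0.0025} = 2.807.
Revised power = Φ(δ − 2.807) = Φ(-0.431) = 0.3332.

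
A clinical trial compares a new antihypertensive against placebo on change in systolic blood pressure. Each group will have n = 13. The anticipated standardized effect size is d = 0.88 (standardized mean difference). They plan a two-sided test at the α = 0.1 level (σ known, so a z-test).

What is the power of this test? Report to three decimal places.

Power ≈ 0.725

Noncentrality parameter: δ = d·√(n/2) = 0.88 × √(13/2) = 2.2436
Two-sided α = 0.1 → critical value z_{0.05} = 1.645.
Power = Φ(δ − 1.645) + Φ(−δ − 1.645) = Φ(0.599) + Φ(-3.888) = 0.7253 + 0.0001 = 0.7254.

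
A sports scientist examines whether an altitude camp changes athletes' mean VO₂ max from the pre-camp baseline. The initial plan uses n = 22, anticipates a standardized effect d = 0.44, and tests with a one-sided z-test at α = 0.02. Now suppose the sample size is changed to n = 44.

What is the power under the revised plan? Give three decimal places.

With n = 44: δ = d·√n = 0.44 × √44 = 2.9186. Critical value z_{0.02} = 2.054.
Revised power = P(Z > 2.054 − δ) = Φ(0.865) = 0.8064.

Power ≈ 0.806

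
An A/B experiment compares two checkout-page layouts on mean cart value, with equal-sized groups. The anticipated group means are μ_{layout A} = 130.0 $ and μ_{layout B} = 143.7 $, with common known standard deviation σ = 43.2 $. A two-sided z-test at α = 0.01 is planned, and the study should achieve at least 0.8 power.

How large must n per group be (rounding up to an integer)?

Standardized effect: d = |μ_{layout A} − μ_{layout B}| / σ = |130.0 − 143.7| / 43.2 = 0.3171
Set Φ(δ − 2.576) = 0.8; then δ − 2.576 = Φ⁻¹(0.8) = 0.842, giving δ = 3.417.
(For δ > 0 the lower-tail rejection region contributes negligibly to power, so the one-term inversion is standard.)
δ = d·√(n/2) ⇒ n = 2(δ/d)² = 2 × (3.417 / 0.3171)² = 232.25.
Round up to the next whole unit.

n = 233 per group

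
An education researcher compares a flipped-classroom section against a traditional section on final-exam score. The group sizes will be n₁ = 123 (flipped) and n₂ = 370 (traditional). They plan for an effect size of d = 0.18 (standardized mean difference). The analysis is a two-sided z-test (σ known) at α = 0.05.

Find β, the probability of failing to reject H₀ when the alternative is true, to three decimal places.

Noncentrality parameter: δ = d / √(1/n₁ + 1/n₂) = 0.18 / √(1/123 + 1/370) = 1.7294
Two-sided α = 0.05 → critical value z_{0.025} = 1.960.
Power = Φ(δ − 1.960) + Φ(−δ − 1.960) = Φ(-0.231) + Φ(-3.689) = 0.4088 + 0.0001 = 0.4090.
Type II error: β = 1 − power = 1 − 0.4090 = 0.5910.

β ≈ 0.591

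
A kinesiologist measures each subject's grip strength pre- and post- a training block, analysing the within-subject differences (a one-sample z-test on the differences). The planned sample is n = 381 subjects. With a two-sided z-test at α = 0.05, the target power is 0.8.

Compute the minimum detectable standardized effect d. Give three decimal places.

Required noncentrality: δ = z_{0.025} + z_{0.20} = 1.960 + 0.842 = 2.802.
(The second rejection-region term Φ(−δ − z_{α/2}) is negligible and dropped.)
δ = d·√n ⇒ d = δ/√n = 2.802/√381 = 0.1435.

d ≈ 0.144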